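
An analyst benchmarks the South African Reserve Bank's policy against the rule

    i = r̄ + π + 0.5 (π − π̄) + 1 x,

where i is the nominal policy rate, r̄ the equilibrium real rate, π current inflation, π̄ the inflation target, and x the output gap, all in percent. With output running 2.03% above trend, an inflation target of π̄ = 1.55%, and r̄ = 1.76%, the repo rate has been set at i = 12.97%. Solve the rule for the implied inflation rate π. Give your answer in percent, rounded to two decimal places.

Output 2.03% above potential → x = 2.03.
Collecting π: i = r̄ + (1 + 0.5) π − 0.5 π̄ + 1 x
1.5 π = 12.97 − 1.76 + 0.5 × 1.55 − 1 × 2.03 = 9.955
π = 9.955 / 1.5 = 6.64

6.64%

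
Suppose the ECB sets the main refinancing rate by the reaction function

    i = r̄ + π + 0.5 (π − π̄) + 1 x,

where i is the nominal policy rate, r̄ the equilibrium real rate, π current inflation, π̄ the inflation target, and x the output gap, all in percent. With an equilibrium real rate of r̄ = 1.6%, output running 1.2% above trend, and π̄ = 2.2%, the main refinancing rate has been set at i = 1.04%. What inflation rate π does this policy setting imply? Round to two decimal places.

-0.44%

Output 1.2% above potential → x = 1.2.
Collecting π: i = r̄ + (1 + 0.5) π − 0.5 π̄ + 1 x
1.5 π = 1.04 − 1.6 + 0.5 × 2.2 − 1 × 1.2 = -0.66
π = -0.66 / 1.5 = -0.44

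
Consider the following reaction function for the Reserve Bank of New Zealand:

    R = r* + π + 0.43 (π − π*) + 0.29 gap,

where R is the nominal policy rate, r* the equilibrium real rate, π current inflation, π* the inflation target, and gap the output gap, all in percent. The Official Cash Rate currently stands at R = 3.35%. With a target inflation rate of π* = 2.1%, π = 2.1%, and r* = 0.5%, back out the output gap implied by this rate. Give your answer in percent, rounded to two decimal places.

2.59%

0.29 gap = 3.35 − 0.5 − 2.1 − 0.43 × (2.1 − 2.1) = 0.75
gap = 0.75 / 0.29 = 2.59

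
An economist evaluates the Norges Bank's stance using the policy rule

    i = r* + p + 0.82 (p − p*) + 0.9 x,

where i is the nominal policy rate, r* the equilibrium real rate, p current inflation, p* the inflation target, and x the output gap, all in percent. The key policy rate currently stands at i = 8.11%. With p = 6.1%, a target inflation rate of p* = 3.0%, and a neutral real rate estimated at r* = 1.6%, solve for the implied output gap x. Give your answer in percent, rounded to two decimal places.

0.9 x = 8.11 − 1.6 − 6.1 − 0.82 × (6.1 − 3.0) = -2.132
x = -2.132 / 0.9 = -2.37

-2.37%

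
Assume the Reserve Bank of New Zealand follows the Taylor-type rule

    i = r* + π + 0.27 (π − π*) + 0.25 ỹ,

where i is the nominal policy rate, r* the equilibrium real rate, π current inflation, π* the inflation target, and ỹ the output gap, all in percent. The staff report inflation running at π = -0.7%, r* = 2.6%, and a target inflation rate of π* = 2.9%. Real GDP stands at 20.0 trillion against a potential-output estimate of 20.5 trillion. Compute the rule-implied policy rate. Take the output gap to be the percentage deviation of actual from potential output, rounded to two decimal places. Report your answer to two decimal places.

Output gap = 100 × (20.0 − 20.5) / 20.5 = -2.44%.
i = 2.60 + (-0.70) + 0.27 × (-0.70 − 2.90) + 0.25 × (-2.44)
   = 2.60 − 0.7 − 0.972 − 0.61 = 0.32

0.32%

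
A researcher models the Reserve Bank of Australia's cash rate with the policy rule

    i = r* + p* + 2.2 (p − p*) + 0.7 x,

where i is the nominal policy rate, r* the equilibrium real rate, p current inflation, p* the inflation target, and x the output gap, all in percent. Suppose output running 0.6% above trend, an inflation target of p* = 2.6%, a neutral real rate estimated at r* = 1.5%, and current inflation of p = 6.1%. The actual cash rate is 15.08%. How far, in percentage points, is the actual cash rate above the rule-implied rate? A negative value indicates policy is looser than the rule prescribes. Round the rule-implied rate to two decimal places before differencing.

Output 0.6% above potential → x = 0.6.
i = 1.5 + 2.6 + 2.2 × (6.1 − 2.6) + 0.7 × 0.6
   = 1.5 + 2.6 + 7.7 + 0.42 = 12.22
Deviation = 15.08 − 12.22 = 2.86 pp.

2.86 pp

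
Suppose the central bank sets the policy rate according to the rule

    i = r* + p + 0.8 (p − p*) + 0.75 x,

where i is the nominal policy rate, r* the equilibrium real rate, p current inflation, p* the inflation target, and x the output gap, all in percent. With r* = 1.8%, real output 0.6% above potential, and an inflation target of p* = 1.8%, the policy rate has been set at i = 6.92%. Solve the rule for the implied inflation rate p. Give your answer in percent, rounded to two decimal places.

Output 0.6% above potential → x = 0.6.
Collecting p: i = r* + (1 + 0.8) p − 0.8 p* + 0.75 x
1.8 p = 6.92 − 1.8 + 0.8 × 1.8 − 0.75 × 0.6 = 6.11
p = 6.11 / 1.8 = 3.39

3.39%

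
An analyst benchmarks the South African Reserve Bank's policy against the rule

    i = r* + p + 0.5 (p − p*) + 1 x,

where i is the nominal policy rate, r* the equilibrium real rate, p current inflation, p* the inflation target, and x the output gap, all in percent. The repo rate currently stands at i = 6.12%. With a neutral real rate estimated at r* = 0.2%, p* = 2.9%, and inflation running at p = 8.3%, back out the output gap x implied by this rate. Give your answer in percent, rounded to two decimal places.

-5.08%

1 x = 6.12 − 0.2 − 8.3 − 0.5 × (8.3 − 2.9) = -5.08
x = -5.08 / 1 = -5.08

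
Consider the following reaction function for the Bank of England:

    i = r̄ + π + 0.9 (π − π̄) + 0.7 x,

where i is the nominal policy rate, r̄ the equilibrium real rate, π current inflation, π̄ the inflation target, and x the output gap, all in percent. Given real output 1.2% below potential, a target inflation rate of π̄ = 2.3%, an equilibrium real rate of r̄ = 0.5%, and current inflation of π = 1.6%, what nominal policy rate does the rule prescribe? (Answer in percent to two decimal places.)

Output 1.2% below potential → x = -1.2.
i = 0.5 + 1.6 + 0.9 × (1.6 − 2.3) + 0.7 × (-1.2)
   = 0.5 + 1.6 − 0.63 − 0.84 = 0.63

0.63%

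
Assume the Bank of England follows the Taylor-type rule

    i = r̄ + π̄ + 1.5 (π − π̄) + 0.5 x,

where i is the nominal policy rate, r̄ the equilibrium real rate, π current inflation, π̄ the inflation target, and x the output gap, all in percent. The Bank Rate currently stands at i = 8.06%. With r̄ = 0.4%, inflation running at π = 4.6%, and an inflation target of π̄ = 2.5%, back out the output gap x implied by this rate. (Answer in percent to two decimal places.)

4.02%

0.5 x = 8.06 − 0.4 − 2.5 − 1.5 × (4.6 − 2.5) = 2.01
x = 2.01 / 0.5 = 4.02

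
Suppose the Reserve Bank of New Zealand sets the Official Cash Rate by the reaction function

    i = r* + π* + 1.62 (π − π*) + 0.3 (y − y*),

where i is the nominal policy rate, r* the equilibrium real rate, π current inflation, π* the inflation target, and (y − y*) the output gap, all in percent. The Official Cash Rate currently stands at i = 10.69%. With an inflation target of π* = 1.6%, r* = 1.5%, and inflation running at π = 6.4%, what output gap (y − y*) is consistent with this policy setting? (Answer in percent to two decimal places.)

0.3 (y − y*) = 10.69 − 1.5 − 1.6 − 1.62 × (6.4 − 1.6) = -0.186
(y − y*) = -0.186 / 0.3 = -0.62

-0.62%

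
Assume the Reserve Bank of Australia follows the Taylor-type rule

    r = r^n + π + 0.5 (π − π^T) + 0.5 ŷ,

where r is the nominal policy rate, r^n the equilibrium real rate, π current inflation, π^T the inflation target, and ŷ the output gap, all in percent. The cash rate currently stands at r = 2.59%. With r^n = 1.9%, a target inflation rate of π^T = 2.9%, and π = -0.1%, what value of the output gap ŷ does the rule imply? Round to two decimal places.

0.5 ŷ = 2.59 − 1.9 − (-0.1) − 0.5 × ((-0.1) − 2.9) = 2.29
ŷ = 2.29 / 0.5 = 4.58

4.58%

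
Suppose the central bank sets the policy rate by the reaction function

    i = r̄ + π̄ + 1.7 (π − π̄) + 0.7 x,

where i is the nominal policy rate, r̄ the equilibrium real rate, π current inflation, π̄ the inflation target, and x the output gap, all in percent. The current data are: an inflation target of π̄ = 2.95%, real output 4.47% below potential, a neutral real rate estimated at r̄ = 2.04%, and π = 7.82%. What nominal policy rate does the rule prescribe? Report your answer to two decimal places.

Output 4.47% below potential → x = -4.47.
i = 2.04 + 2.95 + 1.7 × (7.82 − 2.95) + 0.7 × (-4.47)
   = 2.04 + 2.95 + 8.279 − 3.129 = 10.14

10.14%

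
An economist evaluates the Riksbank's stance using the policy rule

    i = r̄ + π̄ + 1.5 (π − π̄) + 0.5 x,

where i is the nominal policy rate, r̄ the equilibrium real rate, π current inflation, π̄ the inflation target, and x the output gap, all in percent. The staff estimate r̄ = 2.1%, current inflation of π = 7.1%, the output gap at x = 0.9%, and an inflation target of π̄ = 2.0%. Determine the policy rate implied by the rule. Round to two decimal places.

i = 2.1 + 2.0 + 1.5 × (7.1 − 2.0) + 0.5 × 0.9
   = 2.1 + 2 + 7.65 + 0.45 = 12.20

12.20%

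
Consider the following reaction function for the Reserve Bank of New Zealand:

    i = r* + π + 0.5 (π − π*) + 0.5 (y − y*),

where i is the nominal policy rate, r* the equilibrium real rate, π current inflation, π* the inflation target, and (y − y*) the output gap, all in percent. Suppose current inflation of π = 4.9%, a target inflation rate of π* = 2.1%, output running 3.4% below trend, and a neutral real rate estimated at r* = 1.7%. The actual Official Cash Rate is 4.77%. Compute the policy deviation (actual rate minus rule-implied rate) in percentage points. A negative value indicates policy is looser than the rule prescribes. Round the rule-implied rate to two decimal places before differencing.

-1.53 pp

Output 3.4% below potential → (y − y*) = -3.4.
i = 1.7 + 4.9 + 0.5 × (4.9 − 2.1) + 0.5 × (-3.4)
   = 1.7 + 4.9 + 1.4 − 1.7 = 6.30
Deviation = 4.77 − 6.30 = -1.53 pp.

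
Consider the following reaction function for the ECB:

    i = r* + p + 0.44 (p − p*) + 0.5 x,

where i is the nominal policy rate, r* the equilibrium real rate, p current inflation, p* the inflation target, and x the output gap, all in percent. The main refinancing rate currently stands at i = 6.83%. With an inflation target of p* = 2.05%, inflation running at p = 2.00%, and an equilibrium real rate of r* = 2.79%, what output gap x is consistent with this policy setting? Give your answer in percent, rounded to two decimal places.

0.5 x = 6.83 − 2.79 − 2.00 − 0.44 × (2.00 − 2.05) = 2.062
x = 2.062 / 0.5 = 4.12

4.12%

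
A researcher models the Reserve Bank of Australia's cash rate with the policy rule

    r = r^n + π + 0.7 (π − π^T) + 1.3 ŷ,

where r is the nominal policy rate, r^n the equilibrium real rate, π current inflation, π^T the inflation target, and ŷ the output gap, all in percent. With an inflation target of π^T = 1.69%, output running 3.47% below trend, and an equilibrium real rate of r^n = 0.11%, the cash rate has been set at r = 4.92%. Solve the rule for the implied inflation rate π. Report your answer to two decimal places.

Output 3.47% below potential → ŷ = -3.47.
Collecting π: r = r^n + (1 + 0.7) π − 0.7 π^T + 1.3 ŷ
1.7 π = 4.92 − 0.11 + 0.7 × 1.69 − 1.3 × (-3.47) = 10.504
π = 10.504 / 1.7 = 6.18

6.18%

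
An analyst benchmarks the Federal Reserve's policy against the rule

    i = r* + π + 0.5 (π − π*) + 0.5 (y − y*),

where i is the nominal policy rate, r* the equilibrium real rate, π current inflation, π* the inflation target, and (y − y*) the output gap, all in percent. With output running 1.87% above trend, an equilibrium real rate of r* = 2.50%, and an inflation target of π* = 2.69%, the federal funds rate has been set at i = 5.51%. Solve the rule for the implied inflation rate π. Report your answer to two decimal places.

2.28%

Output 1.87% above potential → (y − y*) = 1.87.
Collecting π: i = r* + (1 + 0.5) π − 0.5 π* + 0.5 (y − y*)
1.5 π = 5.51 − 2.50 + 0.5 × 2.69 − 0.5 × 1.87 = 3.42
π = 3.42 / 1.5 = 2.28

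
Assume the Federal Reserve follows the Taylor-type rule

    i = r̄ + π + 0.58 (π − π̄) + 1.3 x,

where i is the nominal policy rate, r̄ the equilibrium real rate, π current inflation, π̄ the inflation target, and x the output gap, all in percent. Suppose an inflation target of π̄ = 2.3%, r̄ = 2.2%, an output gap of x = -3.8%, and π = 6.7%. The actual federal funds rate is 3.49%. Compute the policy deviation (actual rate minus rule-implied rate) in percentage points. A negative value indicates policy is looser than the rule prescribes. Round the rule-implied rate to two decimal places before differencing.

-3.02 pp

i = 2.2 + 6.7 + 0.58 × (6.7 − 2.3) + 1.3 × (-3.8)
   = 2.2 + 6.7 + 2.552 − 4.94 = 6.51
Deviation = 3.49 − 6.51 = -3.02 pp.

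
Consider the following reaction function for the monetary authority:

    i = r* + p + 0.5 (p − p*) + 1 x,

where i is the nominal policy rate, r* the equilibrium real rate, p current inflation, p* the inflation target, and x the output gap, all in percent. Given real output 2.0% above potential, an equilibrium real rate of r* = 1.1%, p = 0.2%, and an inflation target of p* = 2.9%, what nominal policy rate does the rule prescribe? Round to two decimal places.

1.95%

Output 2.0% above potential → x = 2.0.
i = 1.1 + 0.2 + 0.5 × (0.2 − 2.9) + 1 × 2.0
   = 1.1 + 0.2 − 1.35 + 2 = 1.95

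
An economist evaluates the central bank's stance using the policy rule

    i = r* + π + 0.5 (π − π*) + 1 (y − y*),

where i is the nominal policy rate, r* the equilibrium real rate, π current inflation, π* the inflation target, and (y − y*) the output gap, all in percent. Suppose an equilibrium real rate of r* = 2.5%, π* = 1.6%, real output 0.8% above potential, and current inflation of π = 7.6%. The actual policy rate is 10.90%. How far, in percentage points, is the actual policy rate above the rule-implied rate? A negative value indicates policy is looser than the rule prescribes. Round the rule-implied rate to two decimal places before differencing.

Output 0.8% above potential → (y − y*) = 0.8.
i = 2.5 + 7.6 + 0.5 × (7.6 − 1.6) + 1 × 0.8
   = 2.5 + 7.6 + 3 + 0.8 = 13.90
Deviation = 10.90 − 13.90 = -3.00 pp.

-3.00 pp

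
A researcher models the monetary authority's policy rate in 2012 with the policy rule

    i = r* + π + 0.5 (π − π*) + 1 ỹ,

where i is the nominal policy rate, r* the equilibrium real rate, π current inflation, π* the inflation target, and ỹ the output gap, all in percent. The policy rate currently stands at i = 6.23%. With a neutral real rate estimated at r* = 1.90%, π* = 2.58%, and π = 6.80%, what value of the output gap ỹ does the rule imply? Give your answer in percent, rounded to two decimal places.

-4.58%

1 ỹ = 6.23 − 1.90 − 6.80 − 0.5 × (6.80 − 2.58) = -4.58
ỹ = -4.58 / 1 = -4.58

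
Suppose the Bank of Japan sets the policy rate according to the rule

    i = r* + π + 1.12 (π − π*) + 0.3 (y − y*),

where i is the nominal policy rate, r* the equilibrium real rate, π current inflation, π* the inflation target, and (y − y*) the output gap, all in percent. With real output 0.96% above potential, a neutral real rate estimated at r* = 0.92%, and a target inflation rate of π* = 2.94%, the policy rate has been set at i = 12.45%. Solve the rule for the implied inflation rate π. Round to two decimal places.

Output 0.96% above potential → (y − y*) = 0.96.
Collecting π: i = r* + (1 + 1.12) π − 1.12 π* + 0.3 (y − y*)
2.12 π = 12.45 − 0.92 + 1.12 × 2.94 − 0.3 × 0.96 = 14.5348
π = 14.5348 / 2.12 = 6.86

6.86%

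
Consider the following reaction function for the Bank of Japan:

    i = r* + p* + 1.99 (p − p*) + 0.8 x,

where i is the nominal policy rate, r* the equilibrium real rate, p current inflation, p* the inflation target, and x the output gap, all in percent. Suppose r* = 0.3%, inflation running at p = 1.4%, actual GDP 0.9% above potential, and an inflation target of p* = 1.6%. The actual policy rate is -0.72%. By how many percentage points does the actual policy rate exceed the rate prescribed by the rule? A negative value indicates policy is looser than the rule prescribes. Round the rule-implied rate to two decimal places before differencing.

-2.94 pp

Output 0.9% above potential → x = 0.9.
i = 0.3 + 1.6 + 1.99 × (1.4 − 1.6) + 0.8 × 0.9
   = 0.3 + 1.6 − 0.398 + 0.72 = 2.22
Deviation = -0.72 − 2.22 = -2.94 pp.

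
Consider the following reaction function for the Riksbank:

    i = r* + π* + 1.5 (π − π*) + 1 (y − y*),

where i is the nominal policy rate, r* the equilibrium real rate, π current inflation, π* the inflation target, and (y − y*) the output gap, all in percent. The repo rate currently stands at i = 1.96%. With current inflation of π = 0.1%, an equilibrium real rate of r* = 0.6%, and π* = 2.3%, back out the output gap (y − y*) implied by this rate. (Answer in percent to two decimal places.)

1 (y − y*) = 1.96 − 0.6 − 2.3 − 1.5 × (0.1 − 2.3) = 2.36
(y − y*) = 2.36 / 1 = 2.36

2.36%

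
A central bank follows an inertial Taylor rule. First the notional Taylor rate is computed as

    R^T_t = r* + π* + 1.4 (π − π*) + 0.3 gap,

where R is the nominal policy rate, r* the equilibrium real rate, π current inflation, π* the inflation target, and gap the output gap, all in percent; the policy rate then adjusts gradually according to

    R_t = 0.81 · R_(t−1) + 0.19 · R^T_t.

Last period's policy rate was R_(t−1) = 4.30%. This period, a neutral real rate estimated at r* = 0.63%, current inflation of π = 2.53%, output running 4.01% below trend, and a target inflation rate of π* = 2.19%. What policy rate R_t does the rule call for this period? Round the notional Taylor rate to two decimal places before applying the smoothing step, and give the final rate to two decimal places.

Output 4.01% below potential → gap = -4.01.
R^T_t = 0.63 + 2.19 + 1.4 × (2.53 − 2.19) + 0.3 × (-4.01)
   = 0.63 + 2.19 + 0.476 − 1.203 = 2.09
R_t = 0.81 × 4.30 + 0.19 × 2.09 = 3.483 + 0.3971 = 3.88

3.88%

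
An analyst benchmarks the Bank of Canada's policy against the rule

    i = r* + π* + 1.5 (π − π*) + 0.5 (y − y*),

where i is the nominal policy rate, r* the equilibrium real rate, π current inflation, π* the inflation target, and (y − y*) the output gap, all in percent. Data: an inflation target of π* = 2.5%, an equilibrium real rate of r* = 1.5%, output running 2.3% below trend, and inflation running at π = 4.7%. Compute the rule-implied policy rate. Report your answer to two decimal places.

Output 2.3% below potential → (y − y*) = -2.3.
i = 1.5 + 2.5 + 1.5 × (4.7 − 2.5) + 0.5 × (-2.3)
   = 1.5 + 2.5 + 3.3 − 1.15 = 6.15

6.15%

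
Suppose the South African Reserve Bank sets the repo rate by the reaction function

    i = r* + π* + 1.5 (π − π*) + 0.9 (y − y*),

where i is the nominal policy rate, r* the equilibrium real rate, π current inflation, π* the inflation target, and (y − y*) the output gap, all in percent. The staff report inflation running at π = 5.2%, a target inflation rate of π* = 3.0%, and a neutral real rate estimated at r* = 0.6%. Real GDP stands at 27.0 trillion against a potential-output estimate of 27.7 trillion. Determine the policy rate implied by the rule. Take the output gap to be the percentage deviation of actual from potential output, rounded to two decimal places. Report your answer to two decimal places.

4.62%

Output gap = 100 × (27.0 − 27.7) / 27.7 = -2.53%.
i = 0.60 + 3.00 + 1.5 × (5.20 − 3.00) + 0.9 × (-2.53)
   = 0.60 + 3 + 3.3 − 2.277 = 4.62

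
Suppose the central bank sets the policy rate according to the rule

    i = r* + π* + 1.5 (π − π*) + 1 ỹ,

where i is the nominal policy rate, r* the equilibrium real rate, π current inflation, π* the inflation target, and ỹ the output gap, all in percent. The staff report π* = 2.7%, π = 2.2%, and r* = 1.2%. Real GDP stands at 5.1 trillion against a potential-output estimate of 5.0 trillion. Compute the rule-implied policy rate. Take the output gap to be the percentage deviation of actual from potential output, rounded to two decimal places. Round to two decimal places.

Output gap = 100 × (5.1 − 5.0) / 5.0 = 2.00%.
i = 1.20 + 2.70 + 1.5 × (2.20 − 2.70) + 1 × 2.00
   = 1.20 + 2.7 − 0.75 + 2 = 5.15

5.15%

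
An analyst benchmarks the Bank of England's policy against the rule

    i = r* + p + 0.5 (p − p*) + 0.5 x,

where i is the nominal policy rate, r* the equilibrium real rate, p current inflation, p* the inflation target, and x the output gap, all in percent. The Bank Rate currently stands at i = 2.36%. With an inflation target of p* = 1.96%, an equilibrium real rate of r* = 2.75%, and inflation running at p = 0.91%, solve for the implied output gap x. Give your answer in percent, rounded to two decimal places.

0.5 x = 2.36 − 2.75 − 0.91 − 0.5 × (0.91 − 1.96) = -0.775
x = -0.775 / 0.5 = -1.55

-1.55%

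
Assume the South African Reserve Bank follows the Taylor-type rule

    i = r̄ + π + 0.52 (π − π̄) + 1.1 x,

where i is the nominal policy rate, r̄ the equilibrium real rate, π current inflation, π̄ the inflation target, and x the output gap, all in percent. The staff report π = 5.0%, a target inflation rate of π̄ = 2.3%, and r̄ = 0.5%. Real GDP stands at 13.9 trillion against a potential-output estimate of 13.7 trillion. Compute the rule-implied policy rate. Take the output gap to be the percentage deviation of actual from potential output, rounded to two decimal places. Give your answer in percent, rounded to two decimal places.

8.51%

Output gap = 100 × (13.9 − 13.7) / 13.7 = 1.46%.
i = 0.50 + 5.00 + 0.52 × (5.00 − 2.30) + 1.1 × 1.46
   = 0.50 + 5 + 1.404 + 1.606 = 8.51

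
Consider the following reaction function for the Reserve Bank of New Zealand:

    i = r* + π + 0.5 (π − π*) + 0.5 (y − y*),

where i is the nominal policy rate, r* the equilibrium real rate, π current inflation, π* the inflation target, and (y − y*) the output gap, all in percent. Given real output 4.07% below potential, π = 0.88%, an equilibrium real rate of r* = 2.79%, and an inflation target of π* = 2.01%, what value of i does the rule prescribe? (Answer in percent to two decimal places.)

1.07%

Output 4.07% below potential → (y − y*) = -4.07.
i = 2.79 + 0.88 + 0.5 × (0.88 − 2.01) + 0.5 × (-4.07)
   = 2.79 + 0.88 − 0.565 − 2.035 = 1.07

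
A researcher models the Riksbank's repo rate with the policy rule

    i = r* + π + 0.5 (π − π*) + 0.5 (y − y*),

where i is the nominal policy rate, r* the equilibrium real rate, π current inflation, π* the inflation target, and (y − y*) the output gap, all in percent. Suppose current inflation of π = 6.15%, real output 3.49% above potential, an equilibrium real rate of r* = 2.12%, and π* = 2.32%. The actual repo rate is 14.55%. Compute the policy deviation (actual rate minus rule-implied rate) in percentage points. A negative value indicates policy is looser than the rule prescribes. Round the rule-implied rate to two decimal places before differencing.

Output 3.49% above potential → (y − y*) = 3.49.
i = 2.12 + 6.15 + 0.5 × (6.15 − 2.32) + 0.5 × 3.49
   = 2.12 + 6.15 + 1.915 + 1.745 = 11.93
Deviation = 14.55 − 11.93 = 2.62 pp.

2.62 pp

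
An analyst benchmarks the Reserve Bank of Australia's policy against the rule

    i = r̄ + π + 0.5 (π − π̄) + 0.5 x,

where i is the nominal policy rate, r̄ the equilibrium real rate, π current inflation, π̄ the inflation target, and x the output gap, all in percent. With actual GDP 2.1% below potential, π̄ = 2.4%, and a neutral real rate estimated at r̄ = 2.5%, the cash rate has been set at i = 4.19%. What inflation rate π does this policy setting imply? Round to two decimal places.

2.63%

Output 2.1% below potential → x = -2.1.
Collecting π: i = r̄ + (1 + 0.5) π − 0.5 π̄ + 0.5 x
1.5 π = 4.19 − 2.5 + 0.5 × 2.4 − 0.5 × (-2.1) = 3.94
π = 3.94 / 1.5 = 2.63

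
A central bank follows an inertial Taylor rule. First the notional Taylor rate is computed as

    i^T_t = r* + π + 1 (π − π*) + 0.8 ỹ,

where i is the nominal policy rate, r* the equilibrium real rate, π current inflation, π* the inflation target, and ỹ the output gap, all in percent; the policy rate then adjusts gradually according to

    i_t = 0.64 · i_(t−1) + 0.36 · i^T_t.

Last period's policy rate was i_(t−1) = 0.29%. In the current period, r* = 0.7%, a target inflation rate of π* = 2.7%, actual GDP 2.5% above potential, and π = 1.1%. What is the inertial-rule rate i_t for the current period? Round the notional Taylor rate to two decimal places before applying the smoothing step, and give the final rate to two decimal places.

Output 2.5% above potential → ỹ = 2.5.
i^T_t = 0.7 + 1.1 + 1 × (1.1 − 2.7) + 0.8 × 2.5
   = 0.7 + 1.1 − 1.6 + 2 = 2.20
i_t = 0.64 × 0.29 + 0.36 × 2.20 = 0.1856 + 0.792 = 0.98

0.98%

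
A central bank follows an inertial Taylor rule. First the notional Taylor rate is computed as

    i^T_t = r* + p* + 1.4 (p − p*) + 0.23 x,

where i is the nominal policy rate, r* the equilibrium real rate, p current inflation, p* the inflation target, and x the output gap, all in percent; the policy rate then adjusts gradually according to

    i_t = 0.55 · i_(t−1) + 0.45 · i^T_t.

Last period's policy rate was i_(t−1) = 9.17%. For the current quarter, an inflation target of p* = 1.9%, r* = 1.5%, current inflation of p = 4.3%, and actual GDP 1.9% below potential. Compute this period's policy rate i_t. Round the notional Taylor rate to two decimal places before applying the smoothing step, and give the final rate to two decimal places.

Output 1.9% below potential → x = -1.9.
i^T_t = 1.5 + 1.9 + 1.4 × (4.3 − 1.9) + 0.23 × (-1.9)
   = 1.5 + 1.9 + 3.36 − 0.437 = 6.32
i_t = 0.55 × 9.17 + 0.45 × 6.32 = 5.0435 + 2.844 = 7.89

7.89%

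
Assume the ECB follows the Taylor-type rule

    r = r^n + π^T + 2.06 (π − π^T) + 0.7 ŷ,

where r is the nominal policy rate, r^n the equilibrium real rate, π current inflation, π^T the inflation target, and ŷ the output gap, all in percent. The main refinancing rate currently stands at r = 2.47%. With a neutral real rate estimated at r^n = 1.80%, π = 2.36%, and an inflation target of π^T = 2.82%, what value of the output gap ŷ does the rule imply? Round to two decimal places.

0.7 ŷ = 2.47 − 1.80 − 2.82 − 2.06 × (2.36 − 2.82) = -1.2024
ŷ = -1.2024 / 0.7 = -1.72

-1.72%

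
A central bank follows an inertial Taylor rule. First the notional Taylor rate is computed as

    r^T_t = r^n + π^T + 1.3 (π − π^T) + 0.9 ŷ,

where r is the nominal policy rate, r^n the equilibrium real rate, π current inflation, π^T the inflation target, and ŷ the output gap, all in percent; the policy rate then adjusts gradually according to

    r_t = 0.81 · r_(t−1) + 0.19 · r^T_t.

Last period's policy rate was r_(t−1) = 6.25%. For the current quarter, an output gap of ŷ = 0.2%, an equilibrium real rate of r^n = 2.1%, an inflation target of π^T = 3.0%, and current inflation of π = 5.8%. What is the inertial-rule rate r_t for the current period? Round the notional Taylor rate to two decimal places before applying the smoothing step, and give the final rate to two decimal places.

r^T_t = 2.1 + 3.0 + 1.3 × (5.8 − 3.0) + 0.9 × 0.2
   = 2.1 + 3 + 3.64 + 0.18 = 8.92
r_t = 0.81 × 6.25 + 0.19 × 8.92 = 5.0625 + 1.6948 = 6.76

6.76%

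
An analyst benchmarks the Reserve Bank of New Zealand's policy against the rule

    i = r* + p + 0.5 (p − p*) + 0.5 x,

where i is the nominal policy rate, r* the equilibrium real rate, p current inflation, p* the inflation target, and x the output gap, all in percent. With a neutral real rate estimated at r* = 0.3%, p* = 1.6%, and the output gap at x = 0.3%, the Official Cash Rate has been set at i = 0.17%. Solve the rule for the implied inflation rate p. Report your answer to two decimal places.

Collecting p: i = r* + (1 + 0.5) p − 0.5 p* + 0.5 x
1.5 p = 0.17 − 0.3 + 0.5 × 1.6 − 0.5 × 0.3 = 0.52
p = 0.52 / 1.5 = 0.35

0.35%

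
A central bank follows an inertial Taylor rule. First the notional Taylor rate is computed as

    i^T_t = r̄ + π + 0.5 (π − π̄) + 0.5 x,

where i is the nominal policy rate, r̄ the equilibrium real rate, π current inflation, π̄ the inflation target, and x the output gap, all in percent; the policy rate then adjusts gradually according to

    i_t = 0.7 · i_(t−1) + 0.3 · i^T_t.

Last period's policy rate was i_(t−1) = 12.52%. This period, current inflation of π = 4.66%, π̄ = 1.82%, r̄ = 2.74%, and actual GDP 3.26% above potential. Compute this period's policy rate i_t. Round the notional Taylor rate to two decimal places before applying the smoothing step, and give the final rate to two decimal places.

Output 3.26% above potential → x = 3.26.
i^T_t = 2.74 + 4.66 + 0.5 × (4.66 − 1.82) + 0.5 × 3.26
   = 2.74 + 4.66 + 1.42 + 1.63 = 10.45
i_t = 0.7 × 12.52 + 0.3 × 10.45 = 8.764 + 3.135 = 11.90

11.90%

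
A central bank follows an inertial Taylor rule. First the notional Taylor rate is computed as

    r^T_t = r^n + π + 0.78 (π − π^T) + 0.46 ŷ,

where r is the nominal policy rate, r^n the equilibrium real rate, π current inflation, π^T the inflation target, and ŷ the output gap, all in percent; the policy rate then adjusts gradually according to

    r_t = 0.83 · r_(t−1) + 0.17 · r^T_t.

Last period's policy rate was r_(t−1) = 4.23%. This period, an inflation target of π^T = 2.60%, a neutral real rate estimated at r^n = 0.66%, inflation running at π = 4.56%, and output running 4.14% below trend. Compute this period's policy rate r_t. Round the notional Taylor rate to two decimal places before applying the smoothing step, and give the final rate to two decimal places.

4.33%

Output 4.14% below potential → ŷ = -4.14.
r^T_t = 0.66 + 4.56 + 0.78 × (4.56 − 2.60) + 0.46 × (-4.14)
   = 0.66 + 4.56 + 1.5288 − 1.9044 = 4.84
r_t = 0.83 × 4.23 + 0.17 × 4.84 = 3.5109 + 0.8228 = 4.33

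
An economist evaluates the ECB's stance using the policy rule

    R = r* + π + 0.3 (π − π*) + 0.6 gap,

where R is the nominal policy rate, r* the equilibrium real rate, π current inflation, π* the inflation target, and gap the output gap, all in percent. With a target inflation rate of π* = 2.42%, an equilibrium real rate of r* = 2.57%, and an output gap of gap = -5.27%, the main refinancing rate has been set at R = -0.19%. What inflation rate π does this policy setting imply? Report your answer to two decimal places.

0.87%

Collecting π: R = r* + (1 + 0.3) π − 0.3 π* + 0.6 gap
1.3 π = -0.19 − 2.57 + 0.3 × 2.42 − 0.6 × (-5.27) = 1.128
π = 1.128 / 1.3 = 0.87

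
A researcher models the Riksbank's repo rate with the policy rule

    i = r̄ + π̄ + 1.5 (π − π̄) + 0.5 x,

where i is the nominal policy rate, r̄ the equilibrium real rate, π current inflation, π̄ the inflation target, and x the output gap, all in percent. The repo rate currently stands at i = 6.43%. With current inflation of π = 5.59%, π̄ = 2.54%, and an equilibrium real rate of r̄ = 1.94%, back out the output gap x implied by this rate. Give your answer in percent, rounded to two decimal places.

-5.25%

0.5 x = 6.43 − 1.94 − 2.54 − 1.5 × (5.59 − 2.54) = -2.625
x = -2.625 / 0.5 = -5.25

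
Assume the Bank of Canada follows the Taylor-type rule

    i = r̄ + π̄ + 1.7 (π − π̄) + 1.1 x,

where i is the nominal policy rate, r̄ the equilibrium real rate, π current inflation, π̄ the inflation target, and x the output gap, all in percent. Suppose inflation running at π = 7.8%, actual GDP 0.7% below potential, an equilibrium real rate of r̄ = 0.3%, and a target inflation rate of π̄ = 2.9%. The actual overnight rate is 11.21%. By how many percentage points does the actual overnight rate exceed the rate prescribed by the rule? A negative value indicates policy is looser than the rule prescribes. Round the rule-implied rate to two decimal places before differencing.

Output 0.7% below potential → x = -0.7.
i = 0.3 + 2.9 + 1.7 × (7.8 − 2.9) + 1.1 × (-0.7)
   = 0.3 + 2.9 + 8.33 − 0.77 = 10.76
Deviation = 11.21 − 10.76 = 0.45 pp.

0.45 pp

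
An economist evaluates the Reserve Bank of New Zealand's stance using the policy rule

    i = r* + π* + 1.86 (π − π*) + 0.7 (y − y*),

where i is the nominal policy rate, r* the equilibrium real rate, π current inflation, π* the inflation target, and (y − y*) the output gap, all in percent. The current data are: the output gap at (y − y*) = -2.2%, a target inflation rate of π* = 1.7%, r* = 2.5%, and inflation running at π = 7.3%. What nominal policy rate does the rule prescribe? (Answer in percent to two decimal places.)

13.08%

i = 2.5 + 1.7 + 1.86 × (7.3 − 1.7) + 0.7 × (-2.2)
   = 2.5 + 1.7 + 10.416 − 1.54 = 13.08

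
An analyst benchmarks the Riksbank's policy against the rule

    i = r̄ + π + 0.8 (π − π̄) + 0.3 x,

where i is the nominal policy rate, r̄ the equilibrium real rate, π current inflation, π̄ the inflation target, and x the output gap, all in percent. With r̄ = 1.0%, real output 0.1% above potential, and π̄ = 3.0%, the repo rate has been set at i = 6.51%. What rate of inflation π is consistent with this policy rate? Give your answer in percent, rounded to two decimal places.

Output 0.1% above potential → x = 0.1.
Collecting π: i = r̄ + (1 + 0.8) π − 0.8 π̄ + 0.3 x
1.8 π = 6.51 − 1.0 + 0.8 × 3.0 − 0.3 × 0.1 = 7.88
π = 7.88 / 1.8 = 4.38

4.38%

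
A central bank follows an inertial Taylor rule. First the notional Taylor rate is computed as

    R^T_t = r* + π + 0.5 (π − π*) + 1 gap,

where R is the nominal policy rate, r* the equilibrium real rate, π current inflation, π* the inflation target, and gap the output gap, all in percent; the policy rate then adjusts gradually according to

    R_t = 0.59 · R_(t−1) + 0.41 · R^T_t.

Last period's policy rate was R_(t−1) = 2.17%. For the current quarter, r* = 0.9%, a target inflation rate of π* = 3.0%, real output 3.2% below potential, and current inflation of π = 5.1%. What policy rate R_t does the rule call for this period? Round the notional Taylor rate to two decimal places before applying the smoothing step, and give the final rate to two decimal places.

Output 3.2% below potential → gap = -3.2.
R^T_t = 0.9 + 5.1 + 0.5 × (5.1 − 3.0) + 1 × (-3.2)
   = 0.9 + 5.1 + 1.05 − 3.2 = 3.85
R_t = 0.59 × 2.17 + 0.41 × 3.85 = 1.2803 + 1.5785 = 2.86

2.86%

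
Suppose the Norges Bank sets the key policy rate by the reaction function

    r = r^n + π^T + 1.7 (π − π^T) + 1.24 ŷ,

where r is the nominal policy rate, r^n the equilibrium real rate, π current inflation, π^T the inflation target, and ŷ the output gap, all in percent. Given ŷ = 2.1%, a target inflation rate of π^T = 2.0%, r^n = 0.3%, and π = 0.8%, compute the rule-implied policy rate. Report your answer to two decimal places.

2.86%

r = 0.3 + 2.0 + 1.7 × (0.8 − 2.0) + 1.24 × 2.1
   = 0.3 + 2 − 2.04 + 2.604 = 2.86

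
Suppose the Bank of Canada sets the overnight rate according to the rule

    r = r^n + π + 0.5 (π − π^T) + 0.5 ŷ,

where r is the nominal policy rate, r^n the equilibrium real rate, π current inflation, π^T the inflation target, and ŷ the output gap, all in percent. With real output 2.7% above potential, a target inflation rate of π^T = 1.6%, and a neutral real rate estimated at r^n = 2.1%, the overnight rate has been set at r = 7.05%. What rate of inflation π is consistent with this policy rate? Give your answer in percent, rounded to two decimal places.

2.93%

Output 2.7% above potential → ŷ = 2.7.
Collecting π: r = r^n + (1 + 0.5) π − 0.5 π^T + 0.5 ŷ
1.5 π = 7.05 − 2.1 + 0.5 × 1.6 − 0.5 × 2.7 = 4.4
π = 4.4 / 1.5 = 2.93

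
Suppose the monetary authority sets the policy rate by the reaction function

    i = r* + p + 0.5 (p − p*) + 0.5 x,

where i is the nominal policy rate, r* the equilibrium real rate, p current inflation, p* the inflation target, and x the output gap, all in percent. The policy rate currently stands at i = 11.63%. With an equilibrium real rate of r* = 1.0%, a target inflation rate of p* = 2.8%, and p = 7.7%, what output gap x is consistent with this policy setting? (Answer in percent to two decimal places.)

0.96%

0.5 x = 11.63 − 1.0 − 7.7 − 0.5 × (7.7 − 2.8) = 0.48
x = 0.48 / 0.5 = 0.96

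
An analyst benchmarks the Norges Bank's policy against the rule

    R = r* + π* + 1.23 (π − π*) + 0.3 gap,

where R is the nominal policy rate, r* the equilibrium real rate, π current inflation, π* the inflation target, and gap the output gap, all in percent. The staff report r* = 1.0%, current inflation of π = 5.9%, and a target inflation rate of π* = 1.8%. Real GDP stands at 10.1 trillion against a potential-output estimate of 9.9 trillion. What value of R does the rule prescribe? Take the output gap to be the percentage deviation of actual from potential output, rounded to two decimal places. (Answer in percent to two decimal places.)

8.45%

Output gap = 100 × (10.1 − 9.9) / 9.9 = 2.02%.
R = 1.00 + 1.80 + 1.23 × (5.90 − 1.80) + 0.3 × 2.02
   = 1.00 + 1.8 + 5.043 + 0.606 = 8.45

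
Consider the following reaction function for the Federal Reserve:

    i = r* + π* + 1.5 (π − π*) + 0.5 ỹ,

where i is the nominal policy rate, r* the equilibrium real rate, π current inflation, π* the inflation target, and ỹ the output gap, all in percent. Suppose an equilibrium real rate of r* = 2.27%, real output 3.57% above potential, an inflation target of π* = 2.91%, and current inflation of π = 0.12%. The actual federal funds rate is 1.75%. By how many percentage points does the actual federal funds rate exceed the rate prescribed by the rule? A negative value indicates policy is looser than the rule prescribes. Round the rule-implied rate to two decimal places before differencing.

Output 3.57% above potential → ỹ = 3.57.
i = 2.27 + 2.91 + 1.5 × (0.12 − 2.91) + 0.5 × 3.57
   = 2.27 + 2.91 − 4.185 + 1.785 = 2.78
Deviation = 1.75 − 2.78 = -1.03 pp.

-1.03 pp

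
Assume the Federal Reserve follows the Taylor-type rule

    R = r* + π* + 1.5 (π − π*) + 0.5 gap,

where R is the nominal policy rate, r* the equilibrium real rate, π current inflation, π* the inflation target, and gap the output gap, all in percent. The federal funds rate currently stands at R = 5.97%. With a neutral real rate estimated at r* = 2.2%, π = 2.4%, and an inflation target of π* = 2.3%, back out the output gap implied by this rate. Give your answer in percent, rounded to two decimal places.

2.64%

0.5 gap = 5.97 − 2.2 − 2.3 − 1.5 × (2.4 − 2.3) = 1.32
gap = 1.32 / 0.5 = 2.64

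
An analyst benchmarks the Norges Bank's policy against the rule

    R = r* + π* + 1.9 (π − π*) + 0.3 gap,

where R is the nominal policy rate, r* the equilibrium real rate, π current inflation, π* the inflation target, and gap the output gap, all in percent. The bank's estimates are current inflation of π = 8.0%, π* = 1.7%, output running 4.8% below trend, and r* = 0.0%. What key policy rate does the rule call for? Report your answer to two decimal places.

12.23%

Output 4.8% below potential → gap = -4.8.
R = 0.0 + 1.7 + 1.9 × (8.0 − 1.7) + 0.3 × (-4.8)
   = 0.0 + 1.7 + 11.97 − 1.44 = 12.23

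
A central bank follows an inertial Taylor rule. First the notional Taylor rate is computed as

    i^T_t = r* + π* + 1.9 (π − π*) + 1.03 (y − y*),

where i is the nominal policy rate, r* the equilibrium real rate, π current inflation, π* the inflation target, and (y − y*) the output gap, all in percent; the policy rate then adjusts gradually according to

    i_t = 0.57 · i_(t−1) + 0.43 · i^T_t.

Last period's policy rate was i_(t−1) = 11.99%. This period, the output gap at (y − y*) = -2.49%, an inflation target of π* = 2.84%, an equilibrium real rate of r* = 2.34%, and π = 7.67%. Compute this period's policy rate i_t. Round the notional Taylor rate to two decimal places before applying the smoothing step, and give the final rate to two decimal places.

11.90%

i^T_t = 2.34 + 2.84 + 1.9 × (7.67 − 2.84) + 1.03 × (-2.49)
   = 2.34 + 2.84 + 9.177 − 2.5647 = 11.79
i_t = 0.57 × 11.99 + 0.43 × 11.79 = 6.8343 + 5.0697 = 11.90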